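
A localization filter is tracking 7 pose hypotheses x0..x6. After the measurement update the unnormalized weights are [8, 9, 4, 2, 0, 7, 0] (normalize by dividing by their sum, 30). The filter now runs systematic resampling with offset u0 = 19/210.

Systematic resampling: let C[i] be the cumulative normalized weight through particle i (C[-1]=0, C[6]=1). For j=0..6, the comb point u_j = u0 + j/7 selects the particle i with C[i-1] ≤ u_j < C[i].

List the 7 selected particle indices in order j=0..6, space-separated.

0 0 1 1 2 5 5

C = [4/15, 17/30, 7/10, 23/30, 23/30, 1, 1]
j=0: u_0=19/210 ∈ [0, 4/15) → index 0
j=1: u_1=7/30 ∈ [0, 4/15) → index 0
j=2: u_2=79/210 ∈ [4/15, 17/30) → index 1
j=3: u_3=109/210 ∈ [4/15, 17/30) → index 1
j=4: u_4=139/210 ∈ [17/30, 7/10) → index 2
j=5: u_5=169/210 ∈ [23/30, 1) → index 5
j=6: u_6=199/210 ∈ [23/30, 1) → index 5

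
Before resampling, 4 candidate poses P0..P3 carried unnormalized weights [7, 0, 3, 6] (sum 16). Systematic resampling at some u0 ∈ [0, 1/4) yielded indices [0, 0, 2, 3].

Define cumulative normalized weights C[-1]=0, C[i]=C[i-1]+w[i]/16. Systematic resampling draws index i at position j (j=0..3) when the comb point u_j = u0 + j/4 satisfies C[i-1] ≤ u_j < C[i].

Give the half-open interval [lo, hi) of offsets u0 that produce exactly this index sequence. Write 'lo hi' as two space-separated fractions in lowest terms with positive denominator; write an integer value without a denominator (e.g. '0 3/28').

0 1/8

C = [7/16, 7/16, 5/8, 1]
j=0 picked index 0: u0 ∈ [0, 7/16)
j=1 picked index 0: u0 ∈ [-1/4, 3/16)
j=2 picked index 2: u0 ∈ [-1/16, 1/8)
j=3 picked index 3: u0 ∈ [-1/8, 1/4)
intersection: [0, 1/8)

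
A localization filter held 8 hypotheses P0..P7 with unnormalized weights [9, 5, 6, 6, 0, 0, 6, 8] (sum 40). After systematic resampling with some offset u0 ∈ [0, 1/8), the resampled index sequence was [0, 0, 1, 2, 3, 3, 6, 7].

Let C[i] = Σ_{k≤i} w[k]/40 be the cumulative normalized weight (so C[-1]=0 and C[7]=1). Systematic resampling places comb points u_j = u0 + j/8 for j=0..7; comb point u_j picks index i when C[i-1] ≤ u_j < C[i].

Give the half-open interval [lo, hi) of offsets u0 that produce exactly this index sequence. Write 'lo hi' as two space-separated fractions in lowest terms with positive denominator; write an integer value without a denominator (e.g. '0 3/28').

0 1/40

C = [9/40, 7/20, 1/2, 13/20, 13/20, 13/20, 4/5, 1]
j=0 picked index 0: u0 ∈ [0, 9/40)
j=1 picked index 0: u0 ∈ [-1/8, 1/10)
j=2 picked index 1: u0 ∈ [-1/40, 1/10)
j=3 picked index 2: u0 ∈ [-1/40, 1/8)
j=4 picked index 3: u0 ∈ [0, 3/20)
j=5 picked index 3: u0 ∈ [-1/8, 1/40)
j=6 picked index 6: u0 ∈ [-1/10, 1/20)
j=7 picked index 7: u0 ∈ [-3/40, 1/8)
intersection: [0, 1/40)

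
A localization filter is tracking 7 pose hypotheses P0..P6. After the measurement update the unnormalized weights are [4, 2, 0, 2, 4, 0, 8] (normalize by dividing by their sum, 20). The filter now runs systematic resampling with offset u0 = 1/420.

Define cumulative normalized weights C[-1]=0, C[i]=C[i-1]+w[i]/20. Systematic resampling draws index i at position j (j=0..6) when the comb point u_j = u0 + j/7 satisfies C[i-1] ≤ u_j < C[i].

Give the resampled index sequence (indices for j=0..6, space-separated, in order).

0 0 1 4 4 6 6

C = [1/5, 3/10, 3/10, 2/5, 3/5, 3/5, 1]
j=0: u_0=1/420 ∈ [0, 1/5) → index 0
j=1: u_1=61/420 ∈ [0, 1/5) → index 0
j=2: u_2=121/420 ∈ [1/5, 3/10) → index 1
j=3: u_3=181/420 ∈ [2/5, 3/5) → index 4
j=4: u_4=241/420 ∈ [2/5, 3/5) → index 4
j=5: u_5=43/60 ∈ [3/5, 1) → index 6
j=6: u_6=361/420 ∈ [3/5, 1) → index 6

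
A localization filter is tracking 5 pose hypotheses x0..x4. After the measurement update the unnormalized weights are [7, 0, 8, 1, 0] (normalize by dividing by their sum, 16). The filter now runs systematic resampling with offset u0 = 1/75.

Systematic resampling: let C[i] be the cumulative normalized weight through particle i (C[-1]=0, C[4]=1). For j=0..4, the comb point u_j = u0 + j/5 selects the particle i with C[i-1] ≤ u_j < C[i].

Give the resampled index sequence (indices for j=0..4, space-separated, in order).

0 0 0 2 2

C = [7/16, 7/16, 15/16, 1, 1]
j=0: u_0=1/75 ∈ [0, 7/16) → index 0
j=1: u_1=16/75 ∈ [0, 7/16) → index 0
j=2: u_2=31/75 ∈ [0, 7/16) → index 0
j=3: u_3=46/75 ∈ [7/16, 15/16) → index 2
j=4: u_4=61/75 ∈ [7/16, 15/16) → index 2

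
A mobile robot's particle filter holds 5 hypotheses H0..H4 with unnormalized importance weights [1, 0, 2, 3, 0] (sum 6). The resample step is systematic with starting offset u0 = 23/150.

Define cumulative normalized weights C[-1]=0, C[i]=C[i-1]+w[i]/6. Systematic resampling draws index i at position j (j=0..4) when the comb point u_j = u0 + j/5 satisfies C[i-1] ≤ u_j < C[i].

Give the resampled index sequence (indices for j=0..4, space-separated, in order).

0 2 3 3 3

C = [1/6, 1/6, 1/2, 1, 1]
j=0: u_0=23/150 ∈ [0, 1/6) → index 0
j=1: u_1=53/150 ∈ [1/6, 1/2) → index 2
j=2: u_2=83/150 ∈ [1/2, 1) → index 3
j=3: u_3=113/150 ∈ [1/2, 1) → index 3
j=4: u_4=143/150 ∈ [1/2, 1) → index 3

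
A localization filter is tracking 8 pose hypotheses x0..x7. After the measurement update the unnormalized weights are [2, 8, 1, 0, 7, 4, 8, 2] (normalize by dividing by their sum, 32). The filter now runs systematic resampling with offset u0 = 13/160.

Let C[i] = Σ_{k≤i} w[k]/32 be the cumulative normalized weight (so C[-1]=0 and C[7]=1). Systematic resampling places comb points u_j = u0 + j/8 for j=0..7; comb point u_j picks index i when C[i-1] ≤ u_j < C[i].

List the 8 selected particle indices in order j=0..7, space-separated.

C = [1/16, 5/16, 11/32, 11/32, 9/16, 11/16, 15/16, 1]
j=0: u_0=13/160 ∈ [1/16, 5/16) → index 1
j=1: u_1=33/160 ∈ [1/16, 5/16) → index 1
j=2: u_2=53/160 ∈ [5/16, 11/32) → index 2
j=3: u_3=73/160 ∈ [11/32, 9/16) → index 4
j=4: u_4=93/160 ∈ [9/16, 11/16) → index 5
j=5: u_5=113/160 ∈ [11/16, 15/16) → index 6
j=6: u_6=133/160 ∈ [11/16, 15/16) → index 6
j=7: u_7=153/160 ∈ [15/16, 1) → index 7

1 1 2 4 5 6 6 7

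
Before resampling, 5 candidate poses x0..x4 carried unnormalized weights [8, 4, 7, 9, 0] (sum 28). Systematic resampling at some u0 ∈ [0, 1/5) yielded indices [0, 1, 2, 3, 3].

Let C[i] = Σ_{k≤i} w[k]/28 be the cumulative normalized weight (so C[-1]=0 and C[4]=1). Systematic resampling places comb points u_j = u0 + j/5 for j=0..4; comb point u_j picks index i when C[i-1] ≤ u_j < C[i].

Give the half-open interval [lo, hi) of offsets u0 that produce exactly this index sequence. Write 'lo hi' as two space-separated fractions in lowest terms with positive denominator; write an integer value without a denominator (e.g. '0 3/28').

3/35 1/5

C = [2/7, 3/7, 19/28, 1, 1]
j=0 picked index 0: u0 ∈ [0, 2/7)
j=1 picked index 1: u0 ∈ [3/35, 8/35)
j=2 picked index 2: u0 ∈ [1/35, 39/140)
j=3 picked index 3: u0 ∈ [11/140, 2/5)
j=4 picked index 3: u0 ∈ [-17/140, 1/5)
intersection: [3/35, 1/5)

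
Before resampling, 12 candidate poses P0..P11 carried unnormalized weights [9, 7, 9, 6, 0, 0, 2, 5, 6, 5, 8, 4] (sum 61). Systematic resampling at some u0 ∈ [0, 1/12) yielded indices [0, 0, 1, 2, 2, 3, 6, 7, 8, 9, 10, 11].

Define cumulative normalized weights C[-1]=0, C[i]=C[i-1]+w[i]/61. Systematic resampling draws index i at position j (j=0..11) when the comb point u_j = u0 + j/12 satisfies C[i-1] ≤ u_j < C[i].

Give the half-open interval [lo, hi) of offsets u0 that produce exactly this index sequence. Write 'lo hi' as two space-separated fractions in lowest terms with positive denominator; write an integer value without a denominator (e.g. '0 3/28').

13/732 29/732

C = [9/61, 16/61, 25/61, 31/61, 31/61, 31/61, 33/61, 38/61, 44/61, 49/61, 57/61, 1]
j=0 picked index 0: u0 ∈ [0, 9/61)
j=1 picked index 0: u0 ∈ [-1/12, 47/732)
j=2 picked index 1: u0 ∈ [-7/366, 35/366)
j=3 picked index 2: u0 ∈ [3/244, 39/244)
j=4 picked index 2: u0 ∈ [-13/183, 14/183)
j=5 picked index 3: u0 ∈ [-5/732, 67/732)
j=6 picked index 6: u0 ∈ [1/122, 5/122)
j=7 picked index 7: u0 ∈ [-31/732, 29/732)
j=8 picked index 8: u0 ∈ [-8/183, 10/183)
j=9 picked index 9: u0 ∈ [-7/244, 13/244)
j=10 picked index 10: u0 ∈ [-11/366, 37/366)
j=11 picked index 11: u0 ∈ [13/732, 1/12)
intersection: [13/732, 29/732)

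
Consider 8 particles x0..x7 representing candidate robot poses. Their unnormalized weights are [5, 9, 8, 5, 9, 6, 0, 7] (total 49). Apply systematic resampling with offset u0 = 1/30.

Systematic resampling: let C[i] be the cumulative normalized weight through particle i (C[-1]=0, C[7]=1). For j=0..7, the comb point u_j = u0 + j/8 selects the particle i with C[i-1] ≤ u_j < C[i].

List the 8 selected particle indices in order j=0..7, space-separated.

0 1 1 2 3 4 5 7

C = [5/49, 2/7, 22/49, 27/49, 36/49, 6/7, 6/7, 1]
j=0: u_0=1/30 ∈ [0, 5/49) → index 0
j=1: u_1=19/120 ∈ [5/49, 2/7) → index 1
j=2: u_2=17/60 ∈ [5/49, 2/7) → index 1
j=3: u_3=49/120 ∈ [2/7, 22/49) → index 2
j=4: u_4=8/15 ∈ [22/49, 27/49) → index 3
j=5: u_5=79/120 ∈ [27/49, 36/49) → index 4
j=6: u_6=47/60 ∈ [36/49, 6/7) → index 5
j=7: u_7=109/120 ∈ [6/7, 1) → index 7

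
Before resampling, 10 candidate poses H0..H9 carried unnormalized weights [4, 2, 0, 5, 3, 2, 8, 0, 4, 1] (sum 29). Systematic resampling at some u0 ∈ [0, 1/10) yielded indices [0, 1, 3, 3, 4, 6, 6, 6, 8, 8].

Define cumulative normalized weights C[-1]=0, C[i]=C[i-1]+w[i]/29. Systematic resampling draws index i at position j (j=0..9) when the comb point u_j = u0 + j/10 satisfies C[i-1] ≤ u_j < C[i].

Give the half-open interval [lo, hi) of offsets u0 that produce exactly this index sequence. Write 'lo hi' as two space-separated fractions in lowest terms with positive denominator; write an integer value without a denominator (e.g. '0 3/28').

C = [4/29, 6/29, 6/29, 11/29, 14/29, 16/29, 24/29, 24/29, 28/29, 1]
j=0 picked index 0: u0 ∈ [0, 4/29)
j=1 picked index 1: u0 ∈ [11/290, 31/290)
j=2 picked index 3: u0 ∈ [1/145, 26/145)
j=3 picked index 3: u0 ∈ [-27/290, 23/290)
j=4 picked index 4: u0 ∈ [-3/145, 12/145)
j=5 picked index 6: u0 ∈ [3/58, 19/58)
j=6 picked index 6: u0 ∈ [-7/145, 33/145)
j=7 picked index 6: u0 ∈ [-43/290, 37/290)
j=8 picked index 8: u0 ∈ [4/145, 24/145)
j=9 picked index 8: u0 ∈ [-21/290, 19/290)
intersection: [3/58, 19/290)

3/58 19/290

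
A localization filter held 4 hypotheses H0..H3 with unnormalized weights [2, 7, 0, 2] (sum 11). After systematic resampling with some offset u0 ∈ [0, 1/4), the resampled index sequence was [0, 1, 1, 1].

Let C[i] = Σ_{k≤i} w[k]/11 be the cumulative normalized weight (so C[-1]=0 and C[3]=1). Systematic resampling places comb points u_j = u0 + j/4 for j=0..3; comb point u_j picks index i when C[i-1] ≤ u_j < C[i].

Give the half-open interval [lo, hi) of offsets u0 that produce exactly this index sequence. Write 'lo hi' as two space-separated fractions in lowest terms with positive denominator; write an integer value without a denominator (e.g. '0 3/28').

0 3/44

C = [2/11, 9/11, 9/11, 1]
j=0 picked index 0: u0 ∈ [0, 2/11)
j=1 picked index 1: u0 ∈ [-3/44, 25/44)
j=2 picked index 1: u0 ∈ [-7/22, 7/22)
j=3 picked index 1: u0 ∈ [-25/44, 3/44)
intersection: [0, 3/44)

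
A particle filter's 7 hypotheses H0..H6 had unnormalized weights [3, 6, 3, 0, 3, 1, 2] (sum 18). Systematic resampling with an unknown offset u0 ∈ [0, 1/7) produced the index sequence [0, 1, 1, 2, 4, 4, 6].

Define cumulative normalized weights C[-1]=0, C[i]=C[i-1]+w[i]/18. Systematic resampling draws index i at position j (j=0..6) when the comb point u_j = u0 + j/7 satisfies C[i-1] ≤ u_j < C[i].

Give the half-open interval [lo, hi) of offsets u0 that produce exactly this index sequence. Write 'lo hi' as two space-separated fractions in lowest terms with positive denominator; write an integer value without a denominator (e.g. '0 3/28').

2/21 5/42

C = [1/6, 1/2, 2/3, 2/3, 5/6, 8/9, 1]
j=0 picked index 0: u0 ∈ [0, 1/6)
j=1 picked index 1: u0 ∈ [1/42, 5/14)
j=2 picked index 1: u0 ∈ [-5/42, 3/14)
j=3 picked index 2: u0 ∈ [1/14, 5/21)
j=4 picked index 4: u0 ∈ [2/21, 11/42)
j=5 picked index 4: u0 ∈ [-1/21, 5/42)
j=6 picked index 6: u0 ∈ [2/63, 1/7)
intersection: [2/21, 5/42)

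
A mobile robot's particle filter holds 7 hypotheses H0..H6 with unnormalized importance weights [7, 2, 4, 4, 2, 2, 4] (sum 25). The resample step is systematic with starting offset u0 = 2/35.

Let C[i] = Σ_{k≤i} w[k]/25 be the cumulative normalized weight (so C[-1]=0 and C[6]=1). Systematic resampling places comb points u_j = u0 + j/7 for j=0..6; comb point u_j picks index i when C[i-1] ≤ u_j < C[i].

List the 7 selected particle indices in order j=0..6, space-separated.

C = [7/25, 9/25, 13/25, 17/25, 19/25, 21/25, 1]
j=0: u_0=2/35 ∈ [0, 7/25) → index 0
j=1: u_1=1/5 ∈ [0, 7/25) → index 0
j=2: u_2=12/35 ∈ [7/25, 9/25) → index 1
j=3: u_3=17/35 ∈ [9/25, 13/25) → index 2
j=4: u_4=22/35 ∈ [13/25, 17/25) → index 3
j=5: u_5=27/35 ∈ [19/25, 21/25) → index 5
j=6: u_6=32/35 ∈ [21/25, 1) → index 6

0 0 1 2 3 5 6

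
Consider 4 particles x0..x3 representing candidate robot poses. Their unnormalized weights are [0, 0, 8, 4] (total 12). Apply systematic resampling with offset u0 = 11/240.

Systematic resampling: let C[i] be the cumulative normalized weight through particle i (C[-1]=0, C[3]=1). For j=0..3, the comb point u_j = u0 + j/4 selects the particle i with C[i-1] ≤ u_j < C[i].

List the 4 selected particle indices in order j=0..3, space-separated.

C = [0, 0, 2/3, 1]
j=0: u_0=11/240 ∈ [0, 2/3) → index 2
j=1: u_1=71/240 ∈ [0, 2/3) → index 2
j=2: u_2=131/240 ∈ [0, 2/3) → index 2
j=3: u_3=191/240 ∈ [2/3, 1) → index 3

2 2 2 3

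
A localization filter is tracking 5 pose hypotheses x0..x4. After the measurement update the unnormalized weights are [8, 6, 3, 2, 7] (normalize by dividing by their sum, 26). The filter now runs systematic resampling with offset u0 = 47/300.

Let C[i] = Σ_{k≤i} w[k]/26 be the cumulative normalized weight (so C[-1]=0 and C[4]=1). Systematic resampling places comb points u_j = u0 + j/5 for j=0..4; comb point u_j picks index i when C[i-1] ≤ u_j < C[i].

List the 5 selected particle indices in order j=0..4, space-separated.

C = [4/13, 7/13, 17/26, 19/26, 1]
j=0: u_0=47/300 ∈ [0, 4/13) → index 0
j=1: u_1=107/300 ∈ [4/13, 7/13) → index 1
j=2: u_2=167/300 ∈ [7/13, 17/26) → index 2
j=3: u_3=227/300 ∈ [19/26, 1) → index 4
j=4: u_4=287/300 ∈ [19/26, 1) → index 4

0 1 2 4 4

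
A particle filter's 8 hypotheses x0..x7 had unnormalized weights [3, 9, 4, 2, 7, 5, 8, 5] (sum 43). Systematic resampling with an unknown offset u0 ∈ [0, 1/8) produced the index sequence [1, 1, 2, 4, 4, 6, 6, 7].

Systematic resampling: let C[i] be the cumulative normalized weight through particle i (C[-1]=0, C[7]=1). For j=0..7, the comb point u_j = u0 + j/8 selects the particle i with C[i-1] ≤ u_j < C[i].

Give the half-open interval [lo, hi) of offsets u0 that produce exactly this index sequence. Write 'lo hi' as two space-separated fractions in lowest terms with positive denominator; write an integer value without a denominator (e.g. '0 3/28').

C = [3/43, 12/43, 16/43, 18/43, 25/43, 30/43, 38/43, 1]
j=0 picked index 1: u0 ∈ [3/43, 12/43)
j=1 picked index 1: u0 ∈ [-19/344, 53/344)
j=2 picked index 2: u0 ∈ [5/172, 21/172)
j=3 picked index 4: u0 ∈ [15/344, 71/344)
j=4 picked index 4: u0 ∈ [-7/86, 7/86)
j=5 picked index 6: u0 ∈ [25/344, 89/344)
j=6 picked index 6: u0 ∈ [-9/172, 23/172)
j=7 picked index 7: u0 ∈ [3/344, 1/8)
intersection: [25/344, 7/86)

25/344 7/86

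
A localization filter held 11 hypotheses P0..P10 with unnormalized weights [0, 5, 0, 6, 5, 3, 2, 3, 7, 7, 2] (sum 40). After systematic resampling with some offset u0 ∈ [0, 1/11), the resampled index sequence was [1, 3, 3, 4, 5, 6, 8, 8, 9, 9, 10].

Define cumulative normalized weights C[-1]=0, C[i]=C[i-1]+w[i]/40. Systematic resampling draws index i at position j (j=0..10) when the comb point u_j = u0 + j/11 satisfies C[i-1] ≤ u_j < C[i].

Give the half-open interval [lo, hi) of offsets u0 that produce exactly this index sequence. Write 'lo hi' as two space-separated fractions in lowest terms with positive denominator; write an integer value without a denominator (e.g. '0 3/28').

3/55 31/440

C = [0, 1/8, 1/8, 11/40, 2/5, 19/40, 21/40, 3/5, 31/40, 19/20, 1]
j=0 picked index 1: u0 ∈ [0, 1/8)
j=1 picked index 3: u0 ∈ [3/88, 81/440)
j=2 picked index 3: u0 ∈ [-5/88, 41/440)
j=3 picked index 4: u0 ∈ [1/440, 7/55)
j=4 picked index 5: u0 ∈ [2/55, 49/440)
j=5 picked index 6: u0 ∈ [9/440, 31/440)
j=6 picked index 8: u0 ∈ [3/55, 101/440)
j=7 picked index 8: u0 ∈ [-2/55, 61/440)
j=8 picked index 9: u0 ∈ [21/440, 49/220)
j=9 picked index 9: u0 ∈ [-19/440, 29/220)
j=10 picked index 10: u0 ∈ [9/220, 1/11)
intersection: [3/55, 31/440)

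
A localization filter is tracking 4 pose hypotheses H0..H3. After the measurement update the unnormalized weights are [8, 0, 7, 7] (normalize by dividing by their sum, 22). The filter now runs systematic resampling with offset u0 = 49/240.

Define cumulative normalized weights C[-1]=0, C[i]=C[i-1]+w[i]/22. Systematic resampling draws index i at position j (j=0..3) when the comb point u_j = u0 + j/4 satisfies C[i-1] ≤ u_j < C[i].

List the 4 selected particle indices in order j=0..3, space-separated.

0 2 3 3

C = [4/11, 4/11, 15/22, 1]
j=0: u_0=49/240 ∈ [0, 4/11) → index 0
j=1: u_1=109/240 ∈ [4/11, 15/22) → index 2
j=2: u_2=169/240 ∈ [15/22, 1) → index 3
j=3: u_3=229/240 ∈ [15/22, 1) → index 3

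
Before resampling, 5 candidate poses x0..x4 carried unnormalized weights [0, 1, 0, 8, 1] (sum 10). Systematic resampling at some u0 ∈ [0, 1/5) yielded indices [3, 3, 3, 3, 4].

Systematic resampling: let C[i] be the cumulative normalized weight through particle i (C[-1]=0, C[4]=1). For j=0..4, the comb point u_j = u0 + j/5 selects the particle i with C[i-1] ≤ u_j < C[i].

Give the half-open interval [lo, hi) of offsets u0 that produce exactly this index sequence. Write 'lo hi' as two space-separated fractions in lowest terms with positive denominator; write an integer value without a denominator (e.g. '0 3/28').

1/10 1/5

C = [0, 1/10, 1/10, 9/10, 1]
j=0 picked index 3: u0 ∈ [1/10, 9/10)
j=1 picked index 3: u0 ∈ [-1/10, 7/10)
j=2 picked index 3: u0 ∈ [-3/10, 1/2)
j=3 picked index 3: u0 ∈ [-1/2, 3/10)
j=4 picked index 4: u0 ∈ [1/10, 1/5)
intersection: [1/10, 1/5)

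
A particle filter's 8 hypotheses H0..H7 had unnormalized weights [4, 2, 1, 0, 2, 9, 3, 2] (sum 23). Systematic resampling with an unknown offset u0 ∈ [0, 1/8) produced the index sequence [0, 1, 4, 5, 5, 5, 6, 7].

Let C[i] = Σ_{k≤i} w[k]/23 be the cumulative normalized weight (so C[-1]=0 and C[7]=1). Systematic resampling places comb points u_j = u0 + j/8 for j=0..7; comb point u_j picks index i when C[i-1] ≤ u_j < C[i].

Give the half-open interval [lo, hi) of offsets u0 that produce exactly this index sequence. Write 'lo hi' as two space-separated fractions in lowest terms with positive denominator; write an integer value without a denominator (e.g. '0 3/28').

C = [4/23, 6/23, 7/23, 7/23, 9/23, 18/23, 21/23, 1]
j=0 picked index 0: u0 ∈ [0, 4/23)
j=1 picked index 1: u0 ∈ [9/184, 25/184)
j=2 picked index 4: u0 ∈ [5/92, 13/92)
j=3 picked index 5: u0 ∈ [3/184, 75/184)
j=4 picked index 5: u0 ∈ [-5/46, 13/46)
j=5 picked index 5: u0 ∈ [-43/184, 29/184)
j=6 picked index 6: u0 ∈ [3/92, 15/92)
j=7 picked index 7: u0 ∈ [7/184, 1/8)
intersection: [5/92, 1/8)

5/92 1/8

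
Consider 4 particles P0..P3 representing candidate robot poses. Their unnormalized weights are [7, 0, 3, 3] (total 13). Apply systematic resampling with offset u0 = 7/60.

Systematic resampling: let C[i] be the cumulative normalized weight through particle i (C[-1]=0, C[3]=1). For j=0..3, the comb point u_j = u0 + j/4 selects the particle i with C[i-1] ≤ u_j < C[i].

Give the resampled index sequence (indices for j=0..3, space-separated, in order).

C = [7/13, 7/13, 10/13, 1]
j=0: u_0=7/60 ∈ [0, 7/13) → index 0
j=1: u_1=11/30 ∈ [0, 7/13) → index 0
j=2: u_2=37/60 ∈ [7/13, 10/13) → index 2
j=3: u_3=13/15 ∈ [10/13, 1) → index 3

0 0 2 3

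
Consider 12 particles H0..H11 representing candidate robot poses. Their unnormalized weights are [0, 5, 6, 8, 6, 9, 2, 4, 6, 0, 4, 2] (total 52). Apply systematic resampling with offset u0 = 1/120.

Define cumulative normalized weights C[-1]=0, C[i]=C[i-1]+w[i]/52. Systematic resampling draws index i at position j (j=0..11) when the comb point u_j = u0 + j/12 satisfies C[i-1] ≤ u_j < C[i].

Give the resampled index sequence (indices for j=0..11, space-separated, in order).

1 1 2 3 3 4 5 5 6 7 8 10

C = [0, 5/52, 11/52, 19/52, 25/52, 17/26, 9/13, 10/13, 23/26, 23/26, 25/26, 1]
j=0: u_0=1/120 ∈ [0, 5/52) → index 1
j=1: u_1=11/120 ∈ [0, 5/52) → index 1
j=2: u_2=7/40 ∈ [5/52, 11/52) → index 2
j=3: u_3=31/120 ∈ [11/52, 19/52) → index 3
j=4: u_4=41/120 ∈ [11/52, 19/52) → index 3
j=5: u_5=17/40 ∈ [19/52, 25/52) → index 4
j=6: u_6=61/120 ∈ [25/52, 17/26) → index 5
j=7: u_7=71/120 ∈ [25/52, 17/26) → index 5
j=8: u_8=27/40 ∈ [17/26, 9/13) → index 6
j=9: u_9=91/120 ∈ [9/13, 10/13) → index 7
j=10: u_10=101/120 ∈ [10/13, 23/26) → index 8
j=11: u_11=37/40 ∈ [23/26, 25/26) → index 10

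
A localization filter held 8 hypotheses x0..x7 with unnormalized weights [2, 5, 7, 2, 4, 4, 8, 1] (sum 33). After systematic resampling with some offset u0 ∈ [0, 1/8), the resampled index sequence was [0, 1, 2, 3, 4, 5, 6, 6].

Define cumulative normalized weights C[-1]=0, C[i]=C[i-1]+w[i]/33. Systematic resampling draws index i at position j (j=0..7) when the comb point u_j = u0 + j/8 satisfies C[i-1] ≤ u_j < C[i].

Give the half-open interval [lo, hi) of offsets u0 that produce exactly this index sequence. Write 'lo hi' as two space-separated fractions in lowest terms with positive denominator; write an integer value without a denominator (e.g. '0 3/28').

13/264 2/33

C = [2/33, 7/33, 14/33, 16/33, 20/33, 8/11, 32/33, 1]
j=0 picked index 0: u0 ∈ [0, 2/33)
j=1 picked index 1: u0 ∈ [-17/264, 23/264)
j=2 picked index 2: u0 ∈ [-5/132, 23/132)
j=3 picked index 3: u0 ∈ [13/264, 29/264)
j=4 picked index 4: u0 ∈ [-1/66, 7/66)
j=5 picked index 5: u0 ∈ [-5/264, 9/88)
j=6 picked index 6: u0 ∈ [-1/44, 29/132)
j=7 picked index 6: u0 ∈ [-13/88, 25/264)
intersection: [13/264, 2/33)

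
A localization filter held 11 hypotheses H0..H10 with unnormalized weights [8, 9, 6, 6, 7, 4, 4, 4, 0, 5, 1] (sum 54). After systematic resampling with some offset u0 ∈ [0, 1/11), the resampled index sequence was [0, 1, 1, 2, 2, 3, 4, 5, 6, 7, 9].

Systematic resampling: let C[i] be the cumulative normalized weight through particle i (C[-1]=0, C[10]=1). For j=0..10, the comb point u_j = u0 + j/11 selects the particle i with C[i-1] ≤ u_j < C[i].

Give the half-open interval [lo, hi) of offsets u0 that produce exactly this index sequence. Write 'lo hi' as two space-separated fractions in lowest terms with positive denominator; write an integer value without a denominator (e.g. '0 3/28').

17/297 37/594

C = [4/27, 17/54, 23/54, 29/54, 2/3, 20/27, 22/27, 8/9, 8/9, 53/54, 1]
j=0 picked index 0: u0 ∈ [0, 4/27)
j=1 picked index 1: u0 ∈ [17/297, 133/594)
j=2 picked index 1: u0 ∈ [-10/297, 79/594)
j=3 picked index 2: u0 ∈ [25/594, 91/594)
j=4 picked index 2: u0 ∈ [-29/594, 37/594)
j=5 picked index 3: u0 ∈ [-17/594, 49/594)
j=6 picked index 4: u0 ∈ [-5/594, 4/33)
j=7 picked index 5: u0 ∈ [1/33, 31/297)
j=8 picked index 6: u0 ∈ [4/297, 26/297)
j=9 picked index 7: u0 ∈ [-1/297, 7/99)
j=10 picked index 9: u0 ∈ [-2/99, 43/594)
intersection: [17/297, 37/594)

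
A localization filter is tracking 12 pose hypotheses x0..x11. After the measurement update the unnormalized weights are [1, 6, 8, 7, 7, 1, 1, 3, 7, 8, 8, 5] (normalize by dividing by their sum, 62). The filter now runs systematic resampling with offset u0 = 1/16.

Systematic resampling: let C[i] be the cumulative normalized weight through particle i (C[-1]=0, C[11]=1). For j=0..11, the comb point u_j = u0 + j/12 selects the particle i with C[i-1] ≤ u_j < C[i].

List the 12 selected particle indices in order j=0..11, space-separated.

1 2 2 3 4 5 8 8 9 10 10 11

C = [1/62, 7/62, 15/62, 11/31, 29/62, 15/31, 1/2, 17/31, 41/62, 49/62, 57/62, 1]
j=0: u_0=1/16 ∈ [1/62, 7/62) → index 1
j=1: u_1=7/48 ∈ [7/62, 15/62) → index 2
j=2: u_2=11/48 ∈ [7/62, 15/62) → index 2
j=3: u_3=5/16 ∈ [15/62, 11/31) → index 3
j=4: u_4=19/48 ∈ [11/31, 29/62) → index 4
j=5: u_5=23/48 ∈ [29/62, 15/31) → index 5
j=6: u_6=9/16 ∈ [17/31, 41/62) → index 8
j=7: u_7=31/48 ∈ [17/31, 41/62) → index 8
j=8: u_8=35/48 ∈ [41/62, 49/62) → index 9
j=9: u_9=13/16 ∈ [49/62, 57/62) → index 10
j=10: u_10=43/48 ∈ [49/62, 57/62) → index 10
j=11: u_11=47/48 ∈ [57/62, 1) → index 11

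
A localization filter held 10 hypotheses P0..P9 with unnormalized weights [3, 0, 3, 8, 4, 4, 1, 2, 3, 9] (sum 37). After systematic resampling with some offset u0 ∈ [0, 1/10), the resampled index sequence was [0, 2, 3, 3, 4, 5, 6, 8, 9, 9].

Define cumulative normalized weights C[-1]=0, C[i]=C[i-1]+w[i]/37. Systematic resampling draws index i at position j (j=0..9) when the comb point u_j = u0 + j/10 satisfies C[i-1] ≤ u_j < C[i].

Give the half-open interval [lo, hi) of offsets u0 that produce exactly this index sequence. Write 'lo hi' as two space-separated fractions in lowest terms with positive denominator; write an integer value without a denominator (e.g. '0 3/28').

C = [3/37, 3/37, 6/37, 14/37, 18/37, 22/37, 23/37, 25/37, 28/37, 1]
j=0 picked index 0: u0 ∈ [0, 3/37)
j=1 picked index 2: u0 ∈ [-7/370, 23/370)
j=2 picked index 3: u0 ∈ [-7/185, 33/185)
j=3 picked index 3: u0 ∈ [-51/370, 29/370)
j=4 picked index 4: u0 ∈ [-4/185, 16/185)
j=5 picked index 5: u0 ∈ [-1/74, 7/74)
j=6 picked index 6: u0 ∈ [-1/185, 4/185)
j=7 picked index 8: u0 ∈ [-9/370, 21/370)
j=8 picked index 9: u0 ∈ [-8/185, 1/5)
j=9 picked index 9: u0 ∈ [-53/370, 1/10)
intersection: [0, 4/185)

0 4/185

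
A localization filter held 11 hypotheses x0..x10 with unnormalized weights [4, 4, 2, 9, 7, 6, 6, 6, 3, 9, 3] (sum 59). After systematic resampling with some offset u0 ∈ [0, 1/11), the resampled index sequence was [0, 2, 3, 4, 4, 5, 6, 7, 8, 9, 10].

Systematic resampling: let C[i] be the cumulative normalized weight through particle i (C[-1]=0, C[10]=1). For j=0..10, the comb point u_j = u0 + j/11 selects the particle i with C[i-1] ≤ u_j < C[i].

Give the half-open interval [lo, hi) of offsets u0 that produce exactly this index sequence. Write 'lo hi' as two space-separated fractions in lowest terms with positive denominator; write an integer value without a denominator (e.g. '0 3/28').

32/649 4/59

C = [4/59, 8/59, 10/59, 19/59, 26/59, 32/59, 38/59, 44/59, 47/59, 56/59, 1]
j=0 picked index 0: u0 ∈ [0, 4/59)
j=1 picked index 2: u0 ∈ [29/649, 51/649)
j=2 picked index 3: u0 ∈ [-8/649, 91/649)
j=3 picked index 4: u0 ∈ [32/649, 109/649)
j=4 picked index 4: u0 ∈ [-27/649, 50/649)
j=5 picked index 5: u0 ∈ [-9/649, 57/649)
j=6 picked index 6: u0 ∈ [-2/649, 64/649)
j=7 picked index 7: u0 ∈ [5/649, 71/649)
j=8 picked index 8: u0 ∈ [12/649, 45/649)
j=9 picked index 9: u0 ∈ [-14/649, 85/649)
j=10 picked index 10: u0 ∈ [26/649, 1/11)
intersection: [32/649, 4/59)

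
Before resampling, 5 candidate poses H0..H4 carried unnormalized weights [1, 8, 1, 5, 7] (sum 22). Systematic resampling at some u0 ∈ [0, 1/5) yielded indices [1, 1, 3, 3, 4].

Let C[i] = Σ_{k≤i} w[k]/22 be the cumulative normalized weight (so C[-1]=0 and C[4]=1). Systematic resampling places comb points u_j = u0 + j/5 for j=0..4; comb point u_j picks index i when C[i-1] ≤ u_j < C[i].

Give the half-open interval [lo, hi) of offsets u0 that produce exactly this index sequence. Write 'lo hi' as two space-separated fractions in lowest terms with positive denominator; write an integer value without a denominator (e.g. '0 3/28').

C = [1/22, 9/22, 5/11, 15/22, 1]
j=0 picked index 1: u0 ∈ [1/22, 9/22)
j=1 picked index 1: u0 ∈ [-17/110, 23/110)
j=2 picked index 3: u0 ∈ [3/55, 31/110)
j=3 picked index 3: u0 ∈ [-8/55, 9/110)
j=4 picked index 4: u0 ∈ [-13/110, 1/5)
intersection: [3/55, 9/110)

3/55 9/110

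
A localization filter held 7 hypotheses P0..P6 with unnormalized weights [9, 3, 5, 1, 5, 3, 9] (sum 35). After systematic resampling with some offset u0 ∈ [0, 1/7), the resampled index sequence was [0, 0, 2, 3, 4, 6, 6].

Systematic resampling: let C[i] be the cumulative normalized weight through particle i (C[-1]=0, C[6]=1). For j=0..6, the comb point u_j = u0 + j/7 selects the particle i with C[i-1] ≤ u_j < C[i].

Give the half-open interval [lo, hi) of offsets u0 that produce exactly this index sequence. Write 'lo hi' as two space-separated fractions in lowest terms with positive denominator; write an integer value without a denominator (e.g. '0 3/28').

2/35 3/35

C = [9/35, 12/35, 17/35, 18/35, 23/35, 26/35, 1]
j=0 picked index 0: u0 ∈ [0, 9/35)
j=1 picked index 0: u0 ∈ [-1/7, 4/35)
j=2 picked index 2: u0 ∈ [2/35, 1/5)
j=3 picked index 3: u0 ∈ [2/35, 3/35)
j=4 picked index 4: u0 ∈ [-2/35, 3/35)
j=5 picked index 6: u0 ∈ [1/35, 2/7)
j=6 picked index 6: u0 ∈ [-4/35, 1/7)
intersection: [2/35, 3/35)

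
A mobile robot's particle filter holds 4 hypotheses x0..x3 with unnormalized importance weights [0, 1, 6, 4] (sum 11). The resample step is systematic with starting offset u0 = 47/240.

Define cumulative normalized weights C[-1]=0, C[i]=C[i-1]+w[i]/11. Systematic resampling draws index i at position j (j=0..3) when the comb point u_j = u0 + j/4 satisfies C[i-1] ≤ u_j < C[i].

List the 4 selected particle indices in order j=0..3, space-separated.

C = [0, 1/11, 7/11, 1]
j=0: u_0=47/240 ∈ [1/11, 7/11) → index 2
j=1: u_1=107/240 ∈ [1/11, 7/11) → index 2
j=2: u_2=167/240 ∈ [7/11, 1) → index 3
j=3: u_3=227/240 ∈ [7/11, 1) → index 3

2 2 3 3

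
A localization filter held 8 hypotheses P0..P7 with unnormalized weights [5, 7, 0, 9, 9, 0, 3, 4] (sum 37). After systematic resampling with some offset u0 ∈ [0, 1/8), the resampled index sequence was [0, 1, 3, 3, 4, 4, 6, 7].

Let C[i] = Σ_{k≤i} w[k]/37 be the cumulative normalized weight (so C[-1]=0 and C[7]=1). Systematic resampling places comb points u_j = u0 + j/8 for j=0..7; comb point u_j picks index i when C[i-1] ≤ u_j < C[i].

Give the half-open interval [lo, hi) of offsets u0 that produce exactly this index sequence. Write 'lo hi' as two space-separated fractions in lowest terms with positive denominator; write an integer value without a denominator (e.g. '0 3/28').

11/148 1/8

C = [5/37, 12/37, 12/37, 21/37, 30/37, 30/37, 33/37, 1]
j=0 picked index 0: u0 ∈ [0, 5/37)
j=1 picked index 1: u0 ∈ [3/296, 59/296)
j=2 picked index 3: u0 ∈ [11/148, 47/148)
j=3 picked index 3: u0 ∈ [-15/296, 57/296)
j=4 picked index 4: u0 ∈ [5/74, 23/74)
j=5 picked index 4: u0 ∈ [-17/296, 55/296)
j=6 picked index 6: u0 ∈ [9/148, 21/148)
j=7 picked index 7: u0 ∈ [5/296, 1/8)
intersection: [11/148, 1/8)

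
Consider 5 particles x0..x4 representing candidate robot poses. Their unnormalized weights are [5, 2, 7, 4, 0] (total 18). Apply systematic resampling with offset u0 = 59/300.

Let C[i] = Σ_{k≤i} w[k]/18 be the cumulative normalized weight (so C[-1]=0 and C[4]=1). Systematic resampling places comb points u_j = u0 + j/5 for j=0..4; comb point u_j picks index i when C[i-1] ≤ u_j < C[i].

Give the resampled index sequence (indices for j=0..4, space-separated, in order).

C = [5/18, 7/18, 7/9, 1, 1]
j=0: u_0=59/300 ∈ [0, 5/18) → index 0
j=1: u_1=119/300 ∈ [7/18, 7/9) → index 2
j=2: u_2=179/300 ∈ [7/18, 7/9) → index 2
j=3: u_3=239/300 ∈ [7/9, 1) → index 3
j=4: u_4=299/300 ∈ [7/9, 1) → index 3

0 2 2 3 3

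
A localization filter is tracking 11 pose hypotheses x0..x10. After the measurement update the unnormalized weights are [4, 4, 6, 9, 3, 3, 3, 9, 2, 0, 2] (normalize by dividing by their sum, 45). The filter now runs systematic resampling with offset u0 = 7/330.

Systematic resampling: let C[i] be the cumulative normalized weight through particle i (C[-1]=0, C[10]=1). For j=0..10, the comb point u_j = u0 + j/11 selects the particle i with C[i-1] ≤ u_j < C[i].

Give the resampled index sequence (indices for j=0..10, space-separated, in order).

C = [4/45, 8/45, 14/45, 23/45, 26/45, 29/45, 32/45, 41/45, 43/45, 43/45, 1]
j=0: u_0=7/330 ∈ [0, 4/45) → index 0
j=1: u_1=37/330 ∈ [4/45, 8/45) → index 1
j=2: u_2=67/330 ∈ [8/45, 14/45) → index 2
j=3: u_3=97/330 ∈ [8/45, 14/45) → index 2
j=4: u_4=127/330 ∈ [14/45, 23/45) → index 3
j=5: u_5=157/330 ∈ [14/45, 23/45) → index 3
j=6: u_6=17/30 ∈ [23/45, 26/45) → index 4
j=7: u_7=217/330 ∈ [29/45, 32/45) → index 6
j=8: u_8=247/330 ∈ [32/45, 41/45) → index 7
j=9: u_9=277/330 ∈ [32/45, 41/45) → index 7
j=10: u_10=307/330 ∈ [41/45, 43/45) → index 8

0 1 2 2 3 3 4 6 7 7 8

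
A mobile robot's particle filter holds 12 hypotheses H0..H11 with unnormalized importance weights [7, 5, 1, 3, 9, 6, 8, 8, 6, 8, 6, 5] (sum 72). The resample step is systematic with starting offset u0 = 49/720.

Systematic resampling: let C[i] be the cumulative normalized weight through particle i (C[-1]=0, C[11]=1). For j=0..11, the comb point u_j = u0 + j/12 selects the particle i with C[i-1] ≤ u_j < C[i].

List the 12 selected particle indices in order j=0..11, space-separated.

0 1 4 4 5 6 7 7 8 9 10 11

C = [7/72, 1/6, 13/72, 2/9, 25/72, 31/72, 13/24, 47/72, 53/72, 61/72, 67/72, 1]
j=0: u_0=49/720 ∈ [0, 7/72) → index 0
j=1: u_1=109/720 ∈ [7/72, 1/6) → index 1
j=2: u_2=169/720 ∈ [2/9, 25/72) → index 4
j=3: u_3=229/720 ∈ [2/9, 25/72) → index 4
j=4: u_4=289/720 ∈ [25/72, 31/72) → index 5
j=5: u_5=349/720 ∈ [31/72, 13/24) → index 6
j=6: u_6=409/720 ∈ [13/24, 47/72) → index 7
j=7: u_7=469/720 ∈ [13/24, 47/72) → index 7
j=8: u_8=529/720 ∈ [47/72, 53/72) → index 8
j=9: u_9=589/720 ∈ [53/72, 61/72) → index 9
j=10: u_10=649/720 ∈ [61/72, 67/72) → index 10
j=11: u_11=709/720 ∈ [67/72, 1) → index 11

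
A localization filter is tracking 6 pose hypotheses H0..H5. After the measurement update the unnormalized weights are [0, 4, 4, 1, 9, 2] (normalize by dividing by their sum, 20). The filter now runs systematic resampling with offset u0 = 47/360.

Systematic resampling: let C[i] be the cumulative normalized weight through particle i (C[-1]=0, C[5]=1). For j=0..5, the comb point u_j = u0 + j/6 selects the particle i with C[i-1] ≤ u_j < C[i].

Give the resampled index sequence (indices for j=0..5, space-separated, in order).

C = [0, 1/5, 2/5, 9/20, 9/10, 1]
j=0: u_0=47/360 ∈ [0, 1/5) → index 1
j=1: u_1=107/360 ∈ [1/5, 2/5) → index 2
j=2: u_2=167/360 ∈ [9/20, 9/10) → index 4
j=3: u_3=227/360 ∈ [9/20, 9/10) → index 4
j=4: u_4=287/360 ∈ [9/20, 9/10) → index 4
j=5: u_5=347/360 ∈ [9/10, 1) → index 5

1 2 4 4 4 5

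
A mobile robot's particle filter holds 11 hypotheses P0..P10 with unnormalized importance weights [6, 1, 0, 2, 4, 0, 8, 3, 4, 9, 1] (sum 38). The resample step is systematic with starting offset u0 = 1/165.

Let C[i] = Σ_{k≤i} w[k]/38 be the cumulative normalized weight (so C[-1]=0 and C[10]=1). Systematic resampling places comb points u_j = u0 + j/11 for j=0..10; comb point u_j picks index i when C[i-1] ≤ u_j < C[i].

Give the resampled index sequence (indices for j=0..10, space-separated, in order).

0 0 3 4 6 6 6 8 8 9 9

C = [3/19, 7/38, 7/38, 9/38, 13/38, 13/38, 21/38, 12/19, 14/19, 37/38, 1]
j=0: u_0=1/165 ∈ [0, 3/19) → index 0
j=1: u_1=16/165 ∈ [0, 3/19) → index 0
j=2: u_2=31/165 ∈ [7/38, 9/38) → index 3
j=3: u_3=46/165 ∈ [9/38, 13/38) → index 4
j=4: u_4=61/165 ∈ [13/38, 21/38) → index 6
j=5: u_5=76/165 ∈ [13/38, 21/38) → index 6
j=6: u_6=91/165 ∈ [13/38, 21/38) → index 6
j=7: u_7=106/165 ∈ [12/19, 14/19) → index 8
j=8: u_8=11/15 ∈ [12/19, 14/19) → index 8
j=9: u_9=136/165 ∈ [14/19, 37/38) → index 9
j=10: u_10=151/165 ∈ [14/19, 37/38) → index 9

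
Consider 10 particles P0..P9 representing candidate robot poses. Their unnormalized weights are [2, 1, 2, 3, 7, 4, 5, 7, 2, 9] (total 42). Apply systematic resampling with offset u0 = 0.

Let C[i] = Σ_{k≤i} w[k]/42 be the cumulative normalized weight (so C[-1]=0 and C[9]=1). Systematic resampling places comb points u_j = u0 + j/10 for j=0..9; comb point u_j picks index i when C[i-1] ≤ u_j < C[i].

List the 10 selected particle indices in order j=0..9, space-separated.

0 2 4 4 5 6 7 7 9 9

C = [1/21, 1/14, 5/42, 4/21, 5/14, 19/42, 4/7, 31/42, 11/14, 1]
j=0: u_0=0 ∈ [0, 1/21) → index 0
j=1: u_1=1/10 ∈ [1/14, 5/42) → index 2
j=2: u_2=1/5 ∈ [4/21, 5/14) → index 4
j=3: u_3=3/10 ∈ [4/21, 5/14) → index 4
j=4: u_4=2/5 ∈ [5/14, 19/42) → index 5
j=5: u_5=1/2 ∈ [19/42, 4/7) → index 6
j=6: u_6=3/5 ∈ [4/7, 31/42) → index 7
j=7: u_7=7/10 ∈ [4/7, 31/42) → index 7
j=8: u_8=4/5 ∈ [11/14, 1) → index 9
j=9: u_9=9/10 ∈ [11/14, 1) → index 9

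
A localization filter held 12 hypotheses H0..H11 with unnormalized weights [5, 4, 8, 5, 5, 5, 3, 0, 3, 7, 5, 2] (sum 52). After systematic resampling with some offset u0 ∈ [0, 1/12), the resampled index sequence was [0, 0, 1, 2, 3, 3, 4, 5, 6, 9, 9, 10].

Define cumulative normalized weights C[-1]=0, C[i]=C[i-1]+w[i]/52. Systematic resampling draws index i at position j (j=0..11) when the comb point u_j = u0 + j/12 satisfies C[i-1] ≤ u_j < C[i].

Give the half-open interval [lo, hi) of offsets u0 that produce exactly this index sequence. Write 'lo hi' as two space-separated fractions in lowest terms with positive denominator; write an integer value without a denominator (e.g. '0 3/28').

C = [5/52, 9/52, 17/52, 11/26, 27/52, 8/13, 35/52, 35/52, 19/26, 45/52, 25/26, 1]
j=0 picked index 0: u0 ∈ [0, 5/52)
j=1 picked index 0: u0 ∈ [-1/12, 1/78)
j=2 picked index 1: u0 ∈ [-11/156, 1/156)
j=3 picked index 2: u0 ∈ [-1/13, 1/13)
j=4 picked index 3: u0 ∈ [-1/156, 7/78)
j=5 picked index 3: u0 ∈ [-7/78, 1/156)
j=6 picked index 4: u0 ∈ [-1/13, 1/52)
j=7 picked index 5: u0 ∈ [-5/78, 5/156)
j=8 picked index 6: u0 ∈ [-2/39, 1/156)
j=9 picked index 9: u0 ∈ [-1/52, 3/26)
j=10 picked index 9: u0 ∈ [-4/39, 5/156)
j=11 picked index 10: u0 ∈ [-2/39, 7/156)
intersection: [0, 1/156)

0 1/156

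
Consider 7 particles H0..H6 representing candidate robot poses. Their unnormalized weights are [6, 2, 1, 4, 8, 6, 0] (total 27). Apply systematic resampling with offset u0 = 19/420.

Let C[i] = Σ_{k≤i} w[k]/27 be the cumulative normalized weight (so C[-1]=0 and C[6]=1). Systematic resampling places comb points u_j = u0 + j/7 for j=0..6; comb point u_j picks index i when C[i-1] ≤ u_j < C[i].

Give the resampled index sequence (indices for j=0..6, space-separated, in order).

0 0 2 3 4 4 5

C = [2/9, 8/27, 1/3, 13/27, 7/9, 1, 1]
j=0: u_0=19/420 ∈ [0, 2/9) → index 0
j=1: u_1=79/420 ∈ [0, 2/9) → index 0
j=2: u_2=139/420 ∈ [8/27, 1/3) → index 2
j=3: u_3=199/420 ∈ [1/3, 13/27) → index 3
j=4: u_4=37/60 ∈ [13/27, 7/9) → index 4
j=5: u_5=319/420 ∈ [13/27, 7/9) → index 4
j=6: u_6=379/420 ∈ [7/9, 1) → index 5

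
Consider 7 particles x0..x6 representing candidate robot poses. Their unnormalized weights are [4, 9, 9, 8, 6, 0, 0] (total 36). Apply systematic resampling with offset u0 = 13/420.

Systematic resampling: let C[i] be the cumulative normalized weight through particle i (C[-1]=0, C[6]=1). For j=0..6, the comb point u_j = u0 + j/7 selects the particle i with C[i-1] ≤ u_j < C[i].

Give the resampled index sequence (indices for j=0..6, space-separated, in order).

C = [1/9, 13/36, 11/18, 5/6, 1, 1, 1]
j=0: u_0=13/420 ∈ [0, 1/9) → index 0
j=1: u_1=73/420 ∈ [1/9, 13/36) → index 1
j=2: u_2=19/60 ∈ [1/9, 13/36) → index 1
j=3: u_3=193/420 ∈ [13/36, 11/18) → index 2
j=4: u_4=253/420 ∈ [13/36, 11/18) → index 2
j=5: u_5=313/420 ∈ [11/18, 5/6) → index 3
j=6: u_6=373/420 ∈ [5/6, 1) → index 4

0 1 1 2 2 3 4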